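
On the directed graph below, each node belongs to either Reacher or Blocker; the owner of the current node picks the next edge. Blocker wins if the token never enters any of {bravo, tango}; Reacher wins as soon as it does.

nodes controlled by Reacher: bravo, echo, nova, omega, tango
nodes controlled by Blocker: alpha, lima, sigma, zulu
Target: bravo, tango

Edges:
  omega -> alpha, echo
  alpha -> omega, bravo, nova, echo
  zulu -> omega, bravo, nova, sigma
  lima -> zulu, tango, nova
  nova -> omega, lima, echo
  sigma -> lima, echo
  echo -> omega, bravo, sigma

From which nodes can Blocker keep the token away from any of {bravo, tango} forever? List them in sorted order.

lima, sigma, zulu

A0 = {bravo, tango}
A1: add {echo} — echo (Reacher) has echo→bravo.
A2: add {nova, omega} — omega (Reacher) has omega→echo; nova (Reacher) has nova→echo.
A3: add {alpha} — alpha (Blocker): all of {omega, bravo, nova, echo} already in.
A4 = A3; e.g. zulu (Blocker) can still go to sigma. Fixed point.
Reacher's attractor = {alpha, bravo, echo, nova, omega, tango}; Blocker avoids the target exactly from the complement.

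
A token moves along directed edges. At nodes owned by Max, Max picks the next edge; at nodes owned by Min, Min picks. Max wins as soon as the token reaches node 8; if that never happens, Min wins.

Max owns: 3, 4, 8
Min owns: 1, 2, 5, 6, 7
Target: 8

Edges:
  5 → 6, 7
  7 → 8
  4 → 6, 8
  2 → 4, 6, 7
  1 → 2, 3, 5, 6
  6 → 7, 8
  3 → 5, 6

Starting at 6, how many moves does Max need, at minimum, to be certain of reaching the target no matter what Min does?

A0 = {8}
A1: add {4, 7} — 4 (Max) has 4→8; 7 (Min): all of {8} already in.
A2: add {6} — 6 (Min): all of {7, 8} already in.
6 enters the attractor at level 2, so Max can force the target in 2 moves from there.

2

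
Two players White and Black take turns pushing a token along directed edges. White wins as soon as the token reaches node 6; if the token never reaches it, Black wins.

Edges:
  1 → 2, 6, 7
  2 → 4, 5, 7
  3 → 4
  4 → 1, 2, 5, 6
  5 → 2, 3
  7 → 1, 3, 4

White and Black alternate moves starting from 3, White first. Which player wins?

Track states (vertex, player-to-move).
A0 = {(6,White), (6,Black)}
A1: add {(1,White), (4,White)}.
A2: add {(3,Black)}.
A3: add {(5,White), (7,White)}.
A4: add {(2,Black)}.
A5 = A4; e.g. (1,Black) stays out. (3,White) never enters ⇒ Black avoids the target.

Black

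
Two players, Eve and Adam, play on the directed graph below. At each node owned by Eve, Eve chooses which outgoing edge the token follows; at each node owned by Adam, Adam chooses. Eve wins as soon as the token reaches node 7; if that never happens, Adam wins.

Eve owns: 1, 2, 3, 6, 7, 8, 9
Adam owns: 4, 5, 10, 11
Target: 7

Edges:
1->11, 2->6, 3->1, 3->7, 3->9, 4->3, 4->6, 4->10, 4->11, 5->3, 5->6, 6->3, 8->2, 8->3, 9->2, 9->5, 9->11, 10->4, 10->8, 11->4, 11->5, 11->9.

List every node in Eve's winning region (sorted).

A0 = {7}
A1: add {3} — 3 (Eve) has 3→7.
A2: add {6, 8} — 6 (Eve) has 6→3; 8 (Eve) has 8→3.
A3: add {2, 5} — 2 (Eve) has 2→6; 5 (Adam): all of {3, 6} already in.
A4: add {9} — 9 (Eve) has 9→2.
A5 = A4; e.g. 1 (Eve) has no edge into A4. Fixed point.
Eve's winning region = {2, 3, 5, 6, 7, 8, 9}.

2, 3, 5, 6, 7, 8, 9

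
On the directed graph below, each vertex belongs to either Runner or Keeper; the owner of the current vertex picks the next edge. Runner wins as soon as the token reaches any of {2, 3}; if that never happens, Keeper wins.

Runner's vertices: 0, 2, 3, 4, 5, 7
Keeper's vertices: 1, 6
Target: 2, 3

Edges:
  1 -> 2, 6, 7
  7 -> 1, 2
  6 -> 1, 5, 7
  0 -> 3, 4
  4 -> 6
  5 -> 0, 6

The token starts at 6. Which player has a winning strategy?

Keeper

A0 = {2, 3}
A1: add {0, 7} — 0 (Runner) has 0→3; 7 (Runner) has 7→2.
A2: add {5} — 5 (Runner) has 5→0.
A3 = A2; e.g. 1 (Keeper) can still go to 6. Fixed point.
6 never enters the attractor, so Keeper can avoid the target forever.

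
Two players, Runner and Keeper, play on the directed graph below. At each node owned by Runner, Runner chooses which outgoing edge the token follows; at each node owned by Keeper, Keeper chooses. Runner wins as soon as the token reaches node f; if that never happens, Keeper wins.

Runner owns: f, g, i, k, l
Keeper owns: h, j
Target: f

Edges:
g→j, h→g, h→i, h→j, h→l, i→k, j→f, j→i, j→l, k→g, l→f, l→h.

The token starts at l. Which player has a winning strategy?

Runner

A0 = {f}
A1: add {l} — l (Runner) has l→f.
A2 = A1; e.g. g (Runner) has no edge into A1. Fixed point.
l ∈ A1, so Runner can force the target.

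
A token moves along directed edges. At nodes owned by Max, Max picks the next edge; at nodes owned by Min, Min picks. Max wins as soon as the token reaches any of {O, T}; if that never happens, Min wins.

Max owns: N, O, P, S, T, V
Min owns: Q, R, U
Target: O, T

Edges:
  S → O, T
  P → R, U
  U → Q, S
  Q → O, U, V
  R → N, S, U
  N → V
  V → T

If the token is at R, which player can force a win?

Min

A0 = {O, T}
A1: add {S, V} — S (Max) has S→O; V (Max) has V→T.
A2: add {N} — N (Max) has N→V.
A3 = A2; e.g. P (Max) has no edge into A2. Fixed point.
R never enters the attractor, so Min can avoid the target forever.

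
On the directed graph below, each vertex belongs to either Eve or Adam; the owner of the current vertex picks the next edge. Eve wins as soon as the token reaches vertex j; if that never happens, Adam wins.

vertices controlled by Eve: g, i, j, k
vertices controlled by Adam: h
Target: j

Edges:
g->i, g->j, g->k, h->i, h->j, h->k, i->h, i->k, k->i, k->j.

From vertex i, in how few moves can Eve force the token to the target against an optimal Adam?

A0 = {j}
A1: add {g, k} — g (Eve) has g→j; k (Eve) has k→j.
A2: add {i} — i (Eve) has i→k.
i enters the attractor at level 2, so Eve can force the target in 2 moves from there.

2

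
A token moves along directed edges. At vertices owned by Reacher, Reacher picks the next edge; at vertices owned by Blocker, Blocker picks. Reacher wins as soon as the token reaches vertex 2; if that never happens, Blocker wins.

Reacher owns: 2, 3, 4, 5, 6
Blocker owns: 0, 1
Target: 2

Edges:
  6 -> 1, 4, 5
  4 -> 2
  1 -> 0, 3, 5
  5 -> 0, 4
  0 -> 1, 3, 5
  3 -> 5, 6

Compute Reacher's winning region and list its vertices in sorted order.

A0 = {2}
A1: add {4} — 4 (Reacher) has 4→2.
A2: add {5, 6} — 5 (Reacher) has 5→4; 6 (Reacher) has 6→4.
A3: add {3} — 3 (Reacher) has 3→5.
A4 = A3; e.g. 0 (Blocker) can still go to 1. Fixed point.
Reacher's winning region = {2, 3, 4, 5, 6}.

2, 3, 4, 5, 6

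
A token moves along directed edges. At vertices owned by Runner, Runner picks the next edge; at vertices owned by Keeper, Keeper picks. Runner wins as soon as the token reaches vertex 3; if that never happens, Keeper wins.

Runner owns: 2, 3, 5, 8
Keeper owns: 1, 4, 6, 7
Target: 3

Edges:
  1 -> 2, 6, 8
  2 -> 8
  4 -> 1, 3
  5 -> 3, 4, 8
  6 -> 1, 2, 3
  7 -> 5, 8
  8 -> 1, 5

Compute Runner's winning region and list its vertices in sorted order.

2, 3, 5, 7, 8

A0 = {3}
A1: add {5} — 5 (Runner) has 5→3.
A2: add {8} — 8 (Runner) has 8→5.
A3: add {2, 7} — 2 (Runner) has 2→8; 7 (Keeper): all of {5, 8} already in.
A4 = A3; e.g. 1 (Keeper) can still go to 6. Fixed point.
Runner's winning region = {2, 3, 5, 7, 8}.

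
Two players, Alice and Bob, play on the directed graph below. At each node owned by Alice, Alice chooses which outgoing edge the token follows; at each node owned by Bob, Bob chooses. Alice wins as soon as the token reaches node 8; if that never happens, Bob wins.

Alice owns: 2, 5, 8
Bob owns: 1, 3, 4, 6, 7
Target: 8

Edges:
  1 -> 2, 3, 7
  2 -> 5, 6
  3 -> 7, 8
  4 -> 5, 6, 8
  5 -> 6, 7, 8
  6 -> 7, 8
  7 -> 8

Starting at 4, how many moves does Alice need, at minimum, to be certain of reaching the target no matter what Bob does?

A0 = {8}
A1: add {5, 7} — 5 (Alice) has 5→8; 7 (Bob): all of {8} already in.
A2: add {2, 3, 6} — 2 (Alice) has 2→5; 3 (Bob): all of {7, 8} already in; 6 (Bob): all of {7, 8} already in.
A3: add {1, 4} — 1 (Bob): all of {2, 3, 7} already in; 4 (Bob): all of {5, 6, 8} already in.
A3 = all vertices. Fixed point.
4 enters the attractor at level 3, so Alice can force the target in 3 moves from there.

3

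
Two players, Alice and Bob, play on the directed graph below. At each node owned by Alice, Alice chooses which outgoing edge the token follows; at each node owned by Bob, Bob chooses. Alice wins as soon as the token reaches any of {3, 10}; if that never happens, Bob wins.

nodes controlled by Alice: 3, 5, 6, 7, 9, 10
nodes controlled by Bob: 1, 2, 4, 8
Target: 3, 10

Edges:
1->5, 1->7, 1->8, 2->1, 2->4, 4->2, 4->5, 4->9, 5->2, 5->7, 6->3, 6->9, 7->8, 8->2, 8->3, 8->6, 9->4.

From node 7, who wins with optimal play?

A0 = {3, 10}
A1: add {6} — 6 (Alice) has 6→3.
A2 = A1; e.g. 1 (Bob) can still go to 5. Fixed point.
7 never enters the attractor, so Bob can avoid the target forever.

Bob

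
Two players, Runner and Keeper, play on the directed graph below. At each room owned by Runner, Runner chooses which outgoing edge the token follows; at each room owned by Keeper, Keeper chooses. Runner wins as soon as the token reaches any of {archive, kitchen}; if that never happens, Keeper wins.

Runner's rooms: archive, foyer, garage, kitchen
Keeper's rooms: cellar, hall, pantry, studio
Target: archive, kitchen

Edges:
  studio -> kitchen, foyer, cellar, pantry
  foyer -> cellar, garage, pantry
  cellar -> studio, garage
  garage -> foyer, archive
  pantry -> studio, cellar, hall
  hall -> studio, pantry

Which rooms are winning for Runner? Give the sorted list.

A0 = {archive, kitchen}
A1: add {garage} — garage (Runner) has garage→archive.
A2: add {foyer} — foyer (Runner) has foyer→garage.
A3 = A2; e.g. studio (Keeper) can still go to cellar. Fixed point.
Runner's winning region = {archive, foyer, garage, kitchen}.

archive, foyer, garage, kitchen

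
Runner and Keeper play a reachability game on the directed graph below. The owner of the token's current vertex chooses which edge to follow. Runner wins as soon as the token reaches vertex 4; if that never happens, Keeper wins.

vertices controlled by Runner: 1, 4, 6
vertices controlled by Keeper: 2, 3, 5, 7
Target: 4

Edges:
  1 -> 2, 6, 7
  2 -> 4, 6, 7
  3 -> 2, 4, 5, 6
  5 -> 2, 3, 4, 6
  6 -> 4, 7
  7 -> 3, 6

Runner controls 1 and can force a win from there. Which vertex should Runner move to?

A0 = {4}
A1: add {6} — 6 (Runner) has 6→4.
A2: add {1} — 1 (Runner) has 1→6.
A3 = A2; e.g. 2 (Keeper) can still go to 7. Fixed point.
From 1, successor 6 is in the attractor (rank 1); the other successors 2, 7 are not.

6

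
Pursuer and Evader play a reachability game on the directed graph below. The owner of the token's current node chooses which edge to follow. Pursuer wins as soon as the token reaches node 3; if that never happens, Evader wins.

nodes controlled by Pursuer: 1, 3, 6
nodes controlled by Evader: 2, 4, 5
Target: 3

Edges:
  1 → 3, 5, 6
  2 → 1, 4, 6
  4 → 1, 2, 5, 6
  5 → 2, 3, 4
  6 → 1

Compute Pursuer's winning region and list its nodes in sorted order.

A0 = {3}
A1: add {1} — 1 (Pursuer) has 1→3.
A2: add {6} — 6 (Pursuer) has 6→1.
A3 = A2; e.g. 2 (Evader) can still go to 4. Fixed point.
Pursuer's winning region = {1, 3, 6}.

1, 3, 6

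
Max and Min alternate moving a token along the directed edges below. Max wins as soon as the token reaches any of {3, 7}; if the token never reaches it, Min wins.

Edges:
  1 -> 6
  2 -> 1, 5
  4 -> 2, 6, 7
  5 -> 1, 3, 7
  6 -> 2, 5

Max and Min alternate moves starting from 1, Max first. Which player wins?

Track states (vertex, player-to-move).
A0 = {(3,Max), (3,Min), (7,Max), (7,Min)}
A1: add {(4,Max), (5,Max)}.
A2 = A1; e.g. (1,Max) stays out. (1,Max) never enters ⇒ Min avoids the target.

Min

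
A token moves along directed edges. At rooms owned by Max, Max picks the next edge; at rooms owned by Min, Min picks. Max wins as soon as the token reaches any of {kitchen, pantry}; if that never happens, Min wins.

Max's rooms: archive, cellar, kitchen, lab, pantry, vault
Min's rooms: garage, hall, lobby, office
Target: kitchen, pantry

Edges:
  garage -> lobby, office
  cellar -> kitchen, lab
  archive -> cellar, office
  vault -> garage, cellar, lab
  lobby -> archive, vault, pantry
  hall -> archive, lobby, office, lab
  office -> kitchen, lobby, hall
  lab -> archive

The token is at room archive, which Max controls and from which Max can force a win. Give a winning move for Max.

cellar

A0 = {kitchen, pantry}
A1: add {cellar} — cellar (Max) has cellar→kitchen.
A2: add {archive, vault} — archive (Max) has archive→cellar; vault (Max) has vault→cellar.
A3: add {lab, lobby} — lobby (Min): all of {archive, vault, pantry} already in; lab (Max) has lab→archive.
A4 = A3; e.g. garage (Min) can still go to office. Fixed point.
From archive, successor cellar is in the attractor (rank 1); the other successor office is not.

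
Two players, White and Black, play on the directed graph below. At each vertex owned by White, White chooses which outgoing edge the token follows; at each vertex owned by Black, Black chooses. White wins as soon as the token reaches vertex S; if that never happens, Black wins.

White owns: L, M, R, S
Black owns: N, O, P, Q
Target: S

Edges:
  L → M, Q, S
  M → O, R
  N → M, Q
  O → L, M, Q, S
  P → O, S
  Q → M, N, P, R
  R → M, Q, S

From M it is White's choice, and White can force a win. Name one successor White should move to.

R

A0 = {S}
A1: add {L, R} — L (White) has L→S; R (White) has R→S.
A2: add {M} — M (White) has M→R.
A3 = A2; e.g. N (Black) can still go to Q. Fixed point.
From M, successor R is in the attractor (rank 1); the other successor O is not.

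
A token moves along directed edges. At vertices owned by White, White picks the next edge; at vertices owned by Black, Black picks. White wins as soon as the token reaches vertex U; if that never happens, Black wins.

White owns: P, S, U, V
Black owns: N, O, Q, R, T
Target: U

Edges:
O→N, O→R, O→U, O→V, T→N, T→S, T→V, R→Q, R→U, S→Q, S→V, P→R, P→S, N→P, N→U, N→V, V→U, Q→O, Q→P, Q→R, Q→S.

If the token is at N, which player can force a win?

White

A0 = {U}
A1: add {V} — V (White) has V→U.
A2: add {S} — S (White) has S→V.
A3: add {P} — P (White) has P→S.
A4: add {N} — N (Black): all of {P, U, V} already in.
N ∈ A4, so White can force the target.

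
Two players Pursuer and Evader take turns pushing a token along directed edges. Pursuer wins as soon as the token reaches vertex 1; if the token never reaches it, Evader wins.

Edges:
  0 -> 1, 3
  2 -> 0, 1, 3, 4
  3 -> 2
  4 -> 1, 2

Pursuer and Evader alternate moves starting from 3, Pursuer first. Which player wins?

Track states (vertex, player-to-move).
A0 = {(1,Pursuer), (1,Evader)}
A1: add {(0,Pursuer), (2,Pursuer), (4,Pursuer)}.
A2: add {(3,Evader), (4,Evader)}.
A3 = A2; e.g. (0,Evader) stays out. (3,Pursuer) never enters ⇒ Evader avoids the target.

Evader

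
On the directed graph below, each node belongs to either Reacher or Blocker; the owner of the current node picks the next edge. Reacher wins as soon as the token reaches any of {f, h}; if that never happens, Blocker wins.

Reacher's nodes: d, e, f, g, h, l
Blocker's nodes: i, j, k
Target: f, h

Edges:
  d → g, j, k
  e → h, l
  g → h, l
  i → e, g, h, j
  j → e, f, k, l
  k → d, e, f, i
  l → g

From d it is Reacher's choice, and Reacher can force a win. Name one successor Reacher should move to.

g

A0 = {f, h}
A1: add {e, g} — e (Reacher) has e→h; g (Reacher) has g→h.
A2: add {d, l} — d (Reacher) has d→g; l (Reacher) has l→g.
A3 = A2; e.g. i (Blocker) can still go to j. Fixed point.
From d, successor g is in the attractor (rank 1); the other successors j, k are not.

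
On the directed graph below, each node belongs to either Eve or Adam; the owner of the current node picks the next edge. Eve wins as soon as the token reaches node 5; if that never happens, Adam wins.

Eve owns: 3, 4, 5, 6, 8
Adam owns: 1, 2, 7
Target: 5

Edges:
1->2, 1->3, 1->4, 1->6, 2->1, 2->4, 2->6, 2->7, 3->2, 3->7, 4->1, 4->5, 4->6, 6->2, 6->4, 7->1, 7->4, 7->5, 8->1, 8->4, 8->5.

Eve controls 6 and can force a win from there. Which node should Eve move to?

4

A0 = {5}
A1: add {4, 8} — 4 (Eve) has 4→5; 8 (Eve) has 8→5.
A2: add {6} — 6 (Eve) has 6→4.
A3 = A2; e.g. 1 (Adam) can still go to 2. Fixed point.
From 6, successor 4 is in the attractor (rank 1); the other successor 2 is not.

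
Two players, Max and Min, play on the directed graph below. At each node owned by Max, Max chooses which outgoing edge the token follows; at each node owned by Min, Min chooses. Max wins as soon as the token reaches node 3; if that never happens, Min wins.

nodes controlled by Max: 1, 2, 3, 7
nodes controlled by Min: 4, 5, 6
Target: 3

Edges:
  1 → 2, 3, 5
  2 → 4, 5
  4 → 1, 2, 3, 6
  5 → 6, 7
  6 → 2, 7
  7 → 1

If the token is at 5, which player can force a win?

A0 = {3}
A1: add {1} — 1 (Max) has 1→3.
A2: add {7} — 7 (Max) has 7→1.
A3 = A2; e.g. 2 (Max) has no edge into A2. Fixed point.
5 never enters the attractor, so Min can avoid the target forever.

Min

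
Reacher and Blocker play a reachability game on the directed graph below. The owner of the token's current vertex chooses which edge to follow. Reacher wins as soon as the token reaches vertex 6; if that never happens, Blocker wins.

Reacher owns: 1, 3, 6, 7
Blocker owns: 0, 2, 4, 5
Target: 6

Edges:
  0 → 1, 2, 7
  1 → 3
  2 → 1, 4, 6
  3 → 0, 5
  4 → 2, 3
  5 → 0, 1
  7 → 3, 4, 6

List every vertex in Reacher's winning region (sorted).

A0 = {6}
A1: add {7} — 7 (Reacher) has 7→6.
A2 = A1; e.g. 0 (Blocker) can still go to 1. Fixed point.
Reacher's winning region = {6, 7}.

6, 7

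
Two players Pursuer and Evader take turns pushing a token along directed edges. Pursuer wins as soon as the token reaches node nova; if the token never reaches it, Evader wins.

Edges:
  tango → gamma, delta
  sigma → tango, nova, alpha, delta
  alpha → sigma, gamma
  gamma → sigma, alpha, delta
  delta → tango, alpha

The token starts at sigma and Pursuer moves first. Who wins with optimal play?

Track states (vertex, player-to-move).
A0 = {(nova,Pursuer), (nova,Evader)}
A1: add {(sigma,Pursuer)}.
(sigma,Pursuer) ∈ A1 ⇒ Pursuer forces the target.

Pursuer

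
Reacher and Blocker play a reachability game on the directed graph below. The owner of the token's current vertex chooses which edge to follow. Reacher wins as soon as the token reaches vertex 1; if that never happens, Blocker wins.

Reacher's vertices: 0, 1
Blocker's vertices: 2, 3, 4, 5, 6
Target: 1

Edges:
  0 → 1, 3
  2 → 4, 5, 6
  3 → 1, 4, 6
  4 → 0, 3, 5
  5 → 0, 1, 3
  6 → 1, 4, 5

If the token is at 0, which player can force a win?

Reacher

A0 = {1}
A1: add {0} — 0 (Reacher) has 0→1.
A2 = A1; e.g. 2 (Blocker) can still go to 4. Fixed point.
0 ∈ A1, so Reacher can force the target.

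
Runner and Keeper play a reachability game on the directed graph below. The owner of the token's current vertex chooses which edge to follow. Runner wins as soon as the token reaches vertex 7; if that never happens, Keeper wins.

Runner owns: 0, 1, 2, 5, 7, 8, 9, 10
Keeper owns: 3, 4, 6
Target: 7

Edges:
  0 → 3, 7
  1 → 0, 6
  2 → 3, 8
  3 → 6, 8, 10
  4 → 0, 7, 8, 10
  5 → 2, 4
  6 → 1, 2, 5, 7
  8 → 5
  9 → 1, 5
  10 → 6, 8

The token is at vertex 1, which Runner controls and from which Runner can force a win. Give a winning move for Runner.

A0 = {7}
A1: add {0} — 0 (Runner) has 0→7.
A2: add {1} — 1 (Runner) has 1→0.
A3: add {9} — 9 (Runner) has 9→1.
A4 = A3; e.g. 2 (Runner) has no edge into A3. Fixed point.
From 1, successor 0 is in the attractor (rank 1); the other successor 6 is not.

0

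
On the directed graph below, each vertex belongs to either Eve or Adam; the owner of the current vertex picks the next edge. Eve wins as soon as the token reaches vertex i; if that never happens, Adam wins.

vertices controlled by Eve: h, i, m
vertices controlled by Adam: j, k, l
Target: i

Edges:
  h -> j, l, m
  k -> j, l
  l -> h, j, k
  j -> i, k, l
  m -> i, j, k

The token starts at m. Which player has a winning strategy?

Eve

A0 = {i}
A1: add {m} — m (Eve) has m→i.
m ∈ A1, so Eve can force the target.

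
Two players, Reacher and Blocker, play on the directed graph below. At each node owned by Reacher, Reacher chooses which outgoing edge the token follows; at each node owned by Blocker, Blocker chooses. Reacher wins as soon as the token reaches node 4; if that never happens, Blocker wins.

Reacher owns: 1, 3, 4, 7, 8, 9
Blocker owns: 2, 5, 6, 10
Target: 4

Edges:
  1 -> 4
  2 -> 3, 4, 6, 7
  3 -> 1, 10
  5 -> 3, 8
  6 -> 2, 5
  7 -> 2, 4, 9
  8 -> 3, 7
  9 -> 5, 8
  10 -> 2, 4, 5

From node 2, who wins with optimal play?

Blocker

A0 = {4}
A1: add {1, 7} — 1 (Reacher) has 1→4; 7 (Reacher) has 7→4.
A2: add {3, 8} — 3 (Reacher) has 3→1; 8 (Reacher) has 8→7.
A3: add {5, 9} — 5 (Blocker): all of {3, 8} already in; 9 (Reacher) has 9→8.
A4 = A3; e.g. 2 (Blocker) can still go to 6. Fixed point.
2 never enters the attractor, so Blocker can avoid the target forever.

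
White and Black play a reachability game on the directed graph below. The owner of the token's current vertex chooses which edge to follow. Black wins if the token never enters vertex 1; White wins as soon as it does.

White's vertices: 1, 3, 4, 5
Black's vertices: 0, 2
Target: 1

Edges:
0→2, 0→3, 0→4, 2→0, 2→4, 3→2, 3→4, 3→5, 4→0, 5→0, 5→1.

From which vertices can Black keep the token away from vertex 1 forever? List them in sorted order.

A0 = {1}
A1: add {5} — 5 (White) has 5→1.
A2: add {3} — 3 (White) has 3→5.
A3 = A2; e.g. 0 (Black) can still go to 2. Fixed point.
White's attractor = {1, 3, 5}; Black avoids the target exactly from the complement.

0, 2, 4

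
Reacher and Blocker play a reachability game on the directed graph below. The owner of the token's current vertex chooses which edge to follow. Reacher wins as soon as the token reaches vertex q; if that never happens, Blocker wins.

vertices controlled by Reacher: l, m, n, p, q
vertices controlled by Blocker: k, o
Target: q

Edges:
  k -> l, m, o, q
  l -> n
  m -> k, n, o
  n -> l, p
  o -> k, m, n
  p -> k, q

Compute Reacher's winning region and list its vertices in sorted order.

l, m, n, p, q

A0 = {q}
A1: add {p} — p (Reacher) has p→q.
A2: add {n} — n (Reacher) has n→p.
A3: add {l, m} — l (Reacher) has l→n; m (Reacher) has m→n.
A4 = A3; e.g. k (Blocker) can still go to o. Fixed point.
Reacher's winning region = {l, m, n, p, q}.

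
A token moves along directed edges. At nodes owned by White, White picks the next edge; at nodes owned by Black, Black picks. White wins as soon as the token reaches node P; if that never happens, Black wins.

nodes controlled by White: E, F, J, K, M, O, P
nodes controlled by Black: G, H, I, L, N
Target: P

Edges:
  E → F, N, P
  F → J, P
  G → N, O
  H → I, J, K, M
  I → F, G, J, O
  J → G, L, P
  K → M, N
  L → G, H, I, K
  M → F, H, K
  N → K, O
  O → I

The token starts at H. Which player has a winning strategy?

A0 = {P}
A1: add {E, F, J} — E (White) has E→P; F (White) has F→P; J (White) has J→P.
A2: add {M} — M (White) has M→F.
A3: add {K} — K (White) has K→M.
A4 = A3; e.g. G (Black) can still go to N. Fixed point.
H never enters the attractor, so Black can avoid the target forever.

Black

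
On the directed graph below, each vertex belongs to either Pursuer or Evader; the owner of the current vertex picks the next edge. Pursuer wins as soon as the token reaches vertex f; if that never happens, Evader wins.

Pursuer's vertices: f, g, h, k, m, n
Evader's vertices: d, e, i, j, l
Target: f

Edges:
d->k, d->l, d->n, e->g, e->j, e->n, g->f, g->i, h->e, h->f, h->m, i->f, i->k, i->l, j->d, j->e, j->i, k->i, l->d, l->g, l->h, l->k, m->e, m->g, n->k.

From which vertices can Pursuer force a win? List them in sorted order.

f, g, h, m

A0 = {f}
A1: add {g, h} — g (Pursuer) has g→f; h (Pursuer) has h→f.
A2: add {m} — m (Pursuer) has m→g.
A3 = A2; e.g. d (Evader) can still go to k. Fixed point.
Pursuer's winning region = {f, g, h, m}.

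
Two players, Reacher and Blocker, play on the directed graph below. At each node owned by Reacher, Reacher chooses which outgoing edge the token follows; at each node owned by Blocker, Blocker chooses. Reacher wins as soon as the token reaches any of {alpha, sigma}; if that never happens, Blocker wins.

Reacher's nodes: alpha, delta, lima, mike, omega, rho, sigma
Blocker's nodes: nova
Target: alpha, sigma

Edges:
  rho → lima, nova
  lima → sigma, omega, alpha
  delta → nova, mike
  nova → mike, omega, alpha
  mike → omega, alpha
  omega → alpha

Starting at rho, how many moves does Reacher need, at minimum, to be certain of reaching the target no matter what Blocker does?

2

A0 = {alpha, sigma}
A1: add {lima, mike, omega} — lima (Reacher) has lima→sigma; mike (Reacher) has mike→alpha; omega (Reacher) has omega→alpha.
A2: add {delta, nova, rho} — rho (Reacher) has rho→lima; delta (Reacher) has delta→mike; nova (Blocker): all of {mike, omega, alpha} already in.
A2 = all vertices. Fixed point.
rho enters the attractor at level 2, so Reacher can force the target in 2 moves from there.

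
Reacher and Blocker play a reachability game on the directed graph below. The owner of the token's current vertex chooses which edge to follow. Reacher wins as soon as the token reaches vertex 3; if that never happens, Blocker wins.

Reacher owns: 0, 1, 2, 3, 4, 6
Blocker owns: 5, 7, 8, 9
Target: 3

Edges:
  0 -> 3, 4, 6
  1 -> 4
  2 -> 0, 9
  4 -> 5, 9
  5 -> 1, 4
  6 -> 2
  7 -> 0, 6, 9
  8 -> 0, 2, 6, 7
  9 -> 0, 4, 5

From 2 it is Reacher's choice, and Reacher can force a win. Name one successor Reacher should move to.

A0 = {3}
A1: add {0} — 0 (Reacher) has 0→3.
A2: add {2} — 2 (Reacher) has 2→0.
A3: add {6} — 6 (Reacher) has 6→2.
A4 = A3; e.g. 1 (Reacher) has no edge into A3. Fixed point.
From 2, successor 0 is in the attractor (rank 1); the other successor 9 is not.

0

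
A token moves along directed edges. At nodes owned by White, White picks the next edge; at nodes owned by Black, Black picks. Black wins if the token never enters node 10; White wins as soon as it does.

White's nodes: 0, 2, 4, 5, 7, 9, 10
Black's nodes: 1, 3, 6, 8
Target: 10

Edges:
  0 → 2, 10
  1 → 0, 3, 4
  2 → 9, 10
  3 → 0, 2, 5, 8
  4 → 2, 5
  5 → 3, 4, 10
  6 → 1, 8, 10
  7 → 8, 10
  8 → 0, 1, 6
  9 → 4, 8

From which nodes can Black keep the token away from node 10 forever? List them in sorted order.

1, 3, 6, 8

A0 = {10}
A1: add {0, 2, 5, 7} — 0 (White) has 0→10; 2 (White) has 2→10; 5 (White) has 5→10; 7 (White) has 7→10.
A2: add {4} — 4 (White) has 4→2.
A3: add {9} — 9 (White) has 9→4.
A4 = A3; e.g. 1 (Black) can still go to 3. Fixed point.
White's attractor = {0, 2, 4, 5, 7, 9, 10}; Black avoids the target exactly from the complement.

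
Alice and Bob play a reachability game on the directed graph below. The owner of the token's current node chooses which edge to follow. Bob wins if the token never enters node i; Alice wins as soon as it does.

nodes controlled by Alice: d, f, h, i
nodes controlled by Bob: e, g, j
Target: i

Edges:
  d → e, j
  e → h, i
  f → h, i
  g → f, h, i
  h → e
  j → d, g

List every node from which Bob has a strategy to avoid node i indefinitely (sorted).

d, e, g, h, j

A0 = {i}
A1: add {f} — f (Alice) has f→i.
A2 = A1; e.g. d (Alice) has no edge into A1. Fixed point.
Alice's attractor = {f, i}; Bob avoids the target exactly from the complement.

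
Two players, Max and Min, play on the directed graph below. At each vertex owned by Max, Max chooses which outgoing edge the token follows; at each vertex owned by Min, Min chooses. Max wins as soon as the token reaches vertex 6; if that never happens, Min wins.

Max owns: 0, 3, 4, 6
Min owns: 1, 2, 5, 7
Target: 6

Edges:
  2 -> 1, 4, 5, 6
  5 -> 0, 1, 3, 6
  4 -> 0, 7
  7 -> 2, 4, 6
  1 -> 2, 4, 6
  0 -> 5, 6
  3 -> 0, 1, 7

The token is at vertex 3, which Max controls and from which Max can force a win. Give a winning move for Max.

0

A0 = {6}
A1: add {0} — 0 (Max) has 0→6.
A2: add {3, 4} — 3 (Max) has 3→0; 4 (Max) has 4→0.
A3 = A2; e.g. 1 (Min) can still go to 2. Fixed point.
From 3, successor 0 is in the attractor (rank 1); the other successors 1, 7 are not.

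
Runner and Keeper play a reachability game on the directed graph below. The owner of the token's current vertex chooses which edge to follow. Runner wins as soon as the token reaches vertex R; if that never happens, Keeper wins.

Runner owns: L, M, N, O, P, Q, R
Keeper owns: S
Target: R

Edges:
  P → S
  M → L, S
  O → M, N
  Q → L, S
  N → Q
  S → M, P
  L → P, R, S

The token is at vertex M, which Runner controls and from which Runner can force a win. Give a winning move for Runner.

L

A0 = {R}
A1: add {L} — L (Runner) has L→R.
A2: add {M, Q} — M (Runner) has M→L; Q (Runner) has Q→L.
A3: add {N, O} — N (Runner) has N→Q; O (Runner) has O→M.
A4 = A3; e.g. P (Runner) has no edge into A3. Fixed point.
From M, successor L is in the attractor (rank 1); the other successor S is not.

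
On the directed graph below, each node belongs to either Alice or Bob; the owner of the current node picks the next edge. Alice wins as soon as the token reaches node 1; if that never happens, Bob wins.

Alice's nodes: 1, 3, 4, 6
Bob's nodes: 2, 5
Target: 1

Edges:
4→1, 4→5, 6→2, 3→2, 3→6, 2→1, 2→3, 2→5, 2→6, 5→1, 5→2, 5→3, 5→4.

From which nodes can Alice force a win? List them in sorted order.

1, 4

A0 = {1}
A1: add {4} — 4 (Alice) has 4→1.
A2 = A1; e.g. 2 (Bob) can still go to 3. Fixed point.
Alice's winning region = {1, 4}.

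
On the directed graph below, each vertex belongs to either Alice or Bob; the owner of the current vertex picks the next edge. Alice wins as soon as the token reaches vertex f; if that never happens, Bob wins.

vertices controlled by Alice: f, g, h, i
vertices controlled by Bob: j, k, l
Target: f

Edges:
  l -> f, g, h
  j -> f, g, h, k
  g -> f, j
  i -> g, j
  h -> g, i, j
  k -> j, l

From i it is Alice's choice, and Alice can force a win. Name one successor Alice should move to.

A0 = {f}
A1: add {g} — g (Alice) has g→f.
A2: add {h, i} — h (Alice) has h→g; i (Alice) has i→g.
A3: add {l} — l (Bob): all of {f, g, h} already in.
A4 = A3; e.g. j (Bob) can still go to k. Fixed point.
From i, successor g is in the attractor (rank 1); the other successor j is not.

g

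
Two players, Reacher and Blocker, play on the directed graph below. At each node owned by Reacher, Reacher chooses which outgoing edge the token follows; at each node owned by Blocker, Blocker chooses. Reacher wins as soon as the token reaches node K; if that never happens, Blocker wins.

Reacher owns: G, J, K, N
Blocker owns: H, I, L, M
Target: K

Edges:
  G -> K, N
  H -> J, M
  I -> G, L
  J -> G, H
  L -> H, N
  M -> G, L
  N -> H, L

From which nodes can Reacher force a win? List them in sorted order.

A0 = {K}
A1: add {G} — G (Reacher) has G→K.
A2: add {J} — J (Reacher) has J→G.
A3 = A2; e.g. H (Blocker) can still go to M. Fixed point.
Reacher's winning region = {G, J, K}.

G, J, K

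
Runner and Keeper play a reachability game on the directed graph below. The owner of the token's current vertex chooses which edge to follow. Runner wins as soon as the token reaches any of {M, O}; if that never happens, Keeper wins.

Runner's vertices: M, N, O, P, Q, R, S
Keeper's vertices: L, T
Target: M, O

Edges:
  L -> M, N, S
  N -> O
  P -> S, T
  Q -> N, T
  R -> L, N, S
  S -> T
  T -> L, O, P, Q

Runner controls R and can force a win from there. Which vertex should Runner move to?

N

A0 = {M, O}
A1: add {N} — N (Runner) has N→O.
A2: add {Q, R} — Q (Runner) has Q→N; R (Runner) has R→N.
A3 = A2; e.g. L (Keeper) can still go to S. Fixed point.
From R, successor N is in the attractor (rank 1); the other successors L, S are not.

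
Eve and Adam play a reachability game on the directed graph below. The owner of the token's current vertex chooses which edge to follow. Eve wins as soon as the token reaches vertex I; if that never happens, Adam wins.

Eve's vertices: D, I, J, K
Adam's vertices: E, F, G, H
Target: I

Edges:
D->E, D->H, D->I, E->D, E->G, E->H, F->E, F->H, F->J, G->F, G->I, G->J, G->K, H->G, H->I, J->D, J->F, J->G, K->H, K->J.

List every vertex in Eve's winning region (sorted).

D, I, J, K

A0 = {I}
A1: add {D} — D (Eve) has D→I.
A2: add {J} — J (Eve) has J→D.
A3: add {K} — K (Eve) has K→J.
A4 = A3; e.g. E (Adam) can still go to G. Fixed point.
Eve's winning region = {D, I, J, K}.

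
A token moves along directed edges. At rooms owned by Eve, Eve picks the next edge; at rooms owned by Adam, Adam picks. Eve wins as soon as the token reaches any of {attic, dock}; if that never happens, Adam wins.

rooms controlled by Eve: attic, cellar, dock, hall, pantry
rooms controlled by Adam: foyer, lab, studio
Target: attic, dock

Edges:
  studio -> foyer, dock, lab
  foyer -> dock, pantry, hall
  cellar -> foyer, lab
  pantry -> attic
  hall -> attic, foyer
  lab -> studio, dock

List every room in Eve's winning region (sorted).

attic, cellar, dock, foyer, hall, pantry

A0 = {attic, dock}
A1: add {hall, pantry} — pantry (Eve) has pantry→attic; hall (Eve) has hall→attic.
A2: add {foyer} — foyer (Adam): all of {dock, pantry, hall} already in.
A3: add {cellar} — cellar (Eve) has cellar→foyer.
A4 = A3; e.g. studio (Adam) can still go to lab. Fixed point.
Eve's winning region = {attic, cellar, dock, foyer, hall, pantry}.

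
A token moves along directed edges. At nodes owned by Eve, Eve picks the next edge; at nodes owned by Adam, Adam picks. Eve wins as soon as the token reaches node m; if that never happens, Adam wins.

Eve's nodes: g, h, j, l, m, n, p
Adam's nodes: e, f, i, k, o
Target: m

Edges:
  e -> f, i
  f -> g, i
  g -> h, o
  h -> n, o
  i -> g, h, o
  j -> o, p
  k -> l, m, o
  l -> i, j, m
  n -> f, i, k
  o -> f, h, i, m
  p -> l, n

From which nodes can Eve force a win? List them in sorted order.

A0 = {m}
A1: add {l} — l (Eve) has l→m.
A2: add {p} — p (Eve) has p→l.
A3: add {j} — j (Eve) has j→p.
A4 = A3; e.g. e (Adam) can still go to f. Fixed point.
Eve's winning region = {j, l, m, p}.

j, l, m, p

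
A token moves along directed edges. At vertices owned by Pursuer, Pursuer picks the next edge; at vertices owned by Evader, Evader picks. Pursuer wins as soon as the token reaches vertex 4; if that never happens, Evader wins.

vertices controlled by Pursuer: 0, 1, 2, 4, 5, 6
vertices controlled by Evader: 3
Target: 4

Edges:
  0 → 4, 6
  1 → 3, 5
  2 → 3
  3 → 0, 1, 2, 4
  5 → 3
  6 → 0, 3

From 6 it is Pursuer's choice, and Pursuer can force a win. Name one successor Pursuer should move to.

A0 = {4}
A1: add {0} — 0 (Pursuer) has 0→4.
A2: add {6} — 6 (Pursuer) has 6→0.
A3 = A2; e.g. 1 (Pursuer) has no edge into A2. Fixed point.
From 6, successor 0 is in the attractor (rank 1); the other successor 3 is not.

0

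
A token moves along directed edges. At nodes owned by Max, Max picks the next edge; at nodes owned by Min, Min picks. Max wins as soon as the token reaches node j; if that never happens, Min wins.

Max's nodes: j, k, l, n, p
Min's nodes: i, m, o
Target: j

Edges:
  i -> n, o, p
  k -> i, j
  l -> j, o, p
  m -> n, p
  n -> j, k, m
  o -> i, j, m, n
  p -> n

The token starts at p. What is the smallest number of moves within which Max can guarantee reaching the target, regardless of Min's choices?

2

A0 = {j}
A1: add {k, l, n} — k (Max) has k→j; l (Max) has l→j; n (Max) has n→j.
A2: add {p} — p (Max) has p→n.
p enters the attractor at level 2, so Max can force the target in 2 moves from there.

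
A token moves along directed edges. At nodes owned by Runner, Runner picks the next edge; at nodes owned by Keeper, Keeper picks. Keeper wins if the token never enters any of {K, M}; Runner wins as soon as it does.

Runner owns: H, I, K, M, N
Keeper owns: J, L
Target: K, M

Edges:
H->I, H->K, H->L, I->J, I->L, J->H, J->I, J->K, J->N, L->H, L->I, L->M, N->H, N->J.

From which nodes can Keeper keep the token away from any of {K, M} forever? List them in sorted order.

A0 = {K, M}
A1: add {H} — H (Runner) has H→K.
A2: add {N} — N (Runner) has N→H.
A3 = A2; e.g. I (Runner) has no edge into A2. Fixed point.
Runner's attractor = {H, K, M, N}; Keeper avoids the target exactly from the complement.

I, J, L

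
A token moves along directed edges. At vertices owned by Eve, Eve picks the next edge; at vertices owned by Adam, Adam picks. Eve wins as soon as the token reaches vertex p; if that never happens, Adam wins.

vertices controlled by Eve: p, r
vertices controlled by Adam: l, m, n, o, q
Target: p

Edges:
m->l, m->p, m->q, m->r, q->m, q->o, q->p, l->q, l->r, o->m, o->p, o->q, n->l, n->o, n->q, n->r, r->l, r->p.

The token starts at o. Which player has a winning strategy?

A0 = {p}
A1: add {r} — r (Eve) has r→p.
A2 = A1; e.g. l (Adam) can still go to q. Fixed point.
o never enters the attractor, so Adam can avoid the target forever.

Adam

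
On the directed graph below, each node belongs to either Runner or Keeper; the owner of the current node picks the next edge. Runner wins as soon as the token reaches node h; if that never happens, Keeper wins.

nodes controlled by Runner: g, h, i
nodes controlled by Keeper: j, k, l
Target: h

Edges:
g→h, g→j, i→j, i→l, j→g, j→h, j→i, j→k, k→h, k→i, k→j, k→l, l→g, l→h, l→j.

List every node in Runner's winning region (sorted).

A0 = {h}
A1: add {g} — g (Runner) has g→h.
A2 = A1; e.g. i (Runner) has no edge into A1. Fixed point.
Runner's winning region = {g, h}.

g, h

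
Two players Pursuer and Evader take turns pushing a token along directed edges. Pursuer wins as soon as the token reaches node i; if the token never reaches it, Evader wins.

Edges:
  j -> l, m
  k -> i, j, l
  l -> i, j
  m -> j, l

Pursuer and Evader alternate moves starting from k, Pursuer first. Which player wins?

Track states (vertex, player-to-move).
A0 = {(i,Pursuer), (i,Evader)}
A1: add {(k,Pursuer), (l,Pursuer)}.
(k,Pursuer) ∈ A1 ⇒ Pursuer forces the target.

Pursuer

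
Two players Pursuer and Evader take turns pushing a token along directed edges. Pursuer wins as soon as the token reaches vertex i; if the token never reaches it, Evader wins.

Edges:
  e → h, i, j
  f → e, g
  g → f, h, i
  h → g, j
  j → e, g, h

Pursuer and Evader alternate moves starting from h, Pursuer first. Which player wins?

Evader

Track states (vertex, player-to-move).
A0 = {(i,Pursuer), (i,Evader)}
A1: add {(e,Pursuer), (g,Pursuer)}.
A2: add {(f,Evader)}.
A3 = A2; e.g. (e,Evader) stays out. (h,Pursuer) never enters ⇒ Evader avoids the target.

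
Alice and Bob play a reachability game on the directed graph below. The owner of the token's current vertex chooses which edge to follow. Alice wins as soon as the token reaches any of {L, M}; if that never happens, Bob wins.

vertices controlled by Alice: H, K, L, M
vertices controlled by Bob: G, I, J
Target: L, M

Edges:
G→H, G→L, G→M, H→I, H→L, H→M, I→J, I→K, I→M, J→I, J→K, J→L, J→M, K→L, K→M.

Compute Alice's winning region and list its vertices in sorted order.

G, H, K, L, M

A0 = {L, M}
A1: add {H, K} — H (Alice) has H→L; K (Alice) has K→L.
A2: add {G} — G (Bob): all of {H, L, M} already in.
A3 = A2; e.g. I (Bob) can still go to J. Fixed point.
Alice's winning region = {G, H, K, L, M}.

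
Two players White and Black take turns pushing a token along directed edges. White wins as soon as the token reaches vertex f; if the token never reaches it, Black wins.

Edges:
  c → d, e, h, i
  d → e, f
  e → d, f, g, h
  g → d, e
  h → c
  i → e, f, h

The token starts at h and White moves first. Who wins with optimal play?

Track states (vertex, player-to-move).
A0 = {(f,White), (f,Black)}
A1: add {(d,White), (e,White), (i,White)}.
A2: add {(d,Black), (g,Black)}.
A3: add {(c,White), (g,White)}.
A4: add {(h,Black)}.
A5 = A4; e.g. (c,Black) stays out. (h,White) never enters ⇒ Black avoids the target.

Black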